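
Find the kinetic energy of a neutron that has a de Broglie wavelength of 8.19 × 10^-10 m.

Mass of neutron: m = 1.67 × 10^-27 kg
1.96 × 10^-22 J (or 1.22 × 10^-3 eV)

From λ = h/√(2mKE), we solve for KE:

λ² = h²/(2mKE)
KE = h²/(2mλ²)
KE = (6.626 × 10^-34 J·s)² / (2 × 1.67 × 10^-27 kg × (8.19 × 10^-10 m)²)
KE = 1.96 × 10^-22 J
KE = 1.22 × 10^-3 eV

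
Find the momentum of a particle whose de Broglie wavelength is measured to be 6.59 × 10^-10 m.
1.01 × 10^-24 kg·m/s

From the de Broglie relation λ = h/p, we solve for p:

p = h/λ
p = (6.626 × 10^-34 J·s) / (6.59 × 10^-10 m)
p = 1.01 × 10^-24 kg·m/s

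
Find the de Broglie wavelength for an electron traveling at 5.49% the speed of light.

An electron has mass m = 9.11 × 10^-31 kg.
4.42 × 10^-11 m

Using the de Broglie relation λ = h/(mv):

v = 5.49% × c = 1.646 × 10^7 m/s

λ = h/(mv)
λ = (6.626 × 10^-34 J·s) / (9.11 × 10^-31 kg × 1.646 × 10^7 m/s)
λ = 4.42 × 10^-11 m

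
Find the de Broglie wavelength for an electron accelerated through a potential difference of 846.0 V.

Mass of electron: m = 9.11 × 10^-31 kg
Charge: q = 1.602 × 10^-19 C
4.22 × 10^-11 m

When a particle is accelerated through voltage V, it gains kinetic energy KE = qV.

The de Broglie wavelength is then λ = h/√(2mqV):

λ = h/√(2mqV)
λ = (6.626 × 10^-34 J·s) / √(2 × 9.11 × 10^-31 kg × 1.602 × 10^-19 C × 846.0 V)
λ = 4.22 × 10^-11 m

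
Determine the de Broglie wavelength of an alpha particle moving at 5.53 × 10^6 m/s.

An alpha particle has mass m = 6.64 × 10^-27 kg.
1.80 × 10^-14 m

Using the de Broglie relation λ = h/(mv):

λ = h/(mv)
λ = (6.626 × 10^-34 J·s) / (6.64 × 10^-27 kg × 5.53 × 10^6 m/s)
λ = 1.80 × 10^-14 m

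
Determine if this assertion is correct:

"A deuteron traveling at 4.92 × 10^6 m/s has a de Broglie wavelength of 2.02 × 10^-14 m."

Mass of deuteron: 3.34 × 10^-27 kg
False

The claim is incorrect.

Using λ = h/(mv):
λ = (6.626 × 10^-34 J·s) / (3.34 × 10^-27 kg × 4.92 × 10^6 m/s)
λ = 4.03 × 10^-14 m

The actual wavelength differs from the claimed 2.02 × 10^-14 m.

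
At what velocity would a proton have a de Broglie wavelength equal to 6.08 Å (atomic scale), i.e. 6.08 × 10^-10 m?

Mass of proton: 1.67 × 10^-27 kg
6.53 × 10^2 m/s

From λ = h/(mv), solve for v:

v = h/(mλ)
v = (6.626 × 10^-34 J·s) / (1.67 × 10^-27 kg × 6.08 × 10^-10 m)
v = 6.53 × 10^2 m/s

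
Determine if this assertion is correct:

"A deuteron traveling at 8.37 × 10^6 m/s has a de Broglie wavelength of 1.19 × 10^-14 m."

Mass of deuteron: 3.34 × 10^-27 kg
False

The claim is incorrect.

Using λ = h/(mv):
λ = (6.626 × 10^-34 J·s) / (3.34 × 10^-27 kg × 8.37 × 10^6 m/s)
λ = 2.37 × 10^-14 m

The actual wavelength differs from the claimed 1.19 × 10^-14 m.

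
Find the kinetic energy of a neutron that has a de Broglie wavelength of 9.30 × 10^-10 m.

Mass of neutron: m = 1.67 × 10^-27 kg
1.52 × 10^-22 J (or 9.49 × 10^-4 eV)

From λ = h/√(2mKE), we solve for KE:

λ² = h²/(2mKE)
KE = h²/(2mλ²)
KE = (6.626 × 10^-34 J·s)² / (2 × 1.67 × 10^-27 kg × (9.30 × 10^-10 m)²)
KE = 1.52 × 10^-22 J
KE = 9.49 × 10^-4 eV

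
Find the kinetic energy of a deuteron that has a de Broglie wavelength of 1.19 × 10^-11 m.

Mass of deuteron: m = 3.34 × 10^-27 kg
4.64 × 10^-19 J (or 2.90 eV)

From λ = h/√(2mKE), we solve for KE:

λ² = h²/(2mKE)
KE = h²/(2mλ²)
KE = (6.626 × 10^-34 J·s)² / (2 × 3.34 × 10^-27 kg × (1.19 × 10^-11 m)²)
KE = 4.64 × 10^-19 J
KE = 2.90 eV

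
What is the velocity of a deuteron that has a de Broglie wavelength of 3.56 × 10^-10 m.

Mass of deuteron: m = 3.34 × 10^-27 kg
5.57 × 10^2 m/s

From the de Broglie relation λ = h/(mv), we solve for v:

v = h/(mλ)
v = (6.626 × 10^-34 J·s) / (3.34 × 10^-27 kg × 3.56 × 10^-10 m)
v = 5.57 × 10^2 m/s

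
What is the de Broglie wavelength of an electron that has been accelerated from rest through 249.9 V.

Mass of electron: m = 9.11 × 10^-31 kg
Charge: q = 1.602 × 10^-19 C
7.76 × 10^-11 m

When a particle is accelerated through voltage V, it gains kinetic energy KE = qV.

The de Broglie wavelength is then λ = h/√(2mqV):

λ = h/√(2mqV)
λ = (6.626 × 10^-34 J·s) / √(2 × 9.11 × 10^-31 kg × 1.602 × 10^-19 C × 249.9 V)
λ = 7.76 × 10^-11 m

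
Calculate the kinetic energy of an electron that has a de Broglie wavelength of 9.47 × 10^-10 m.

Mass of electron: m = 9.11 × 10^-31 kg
2.69 × 10^-19 J (or 1.68 eV)

From λ = h/√(2mKE), we solve for KE:

λ² = h²/(2mKE)
KE = h²/(2mλ²)
KE = (6.626 × 10^-34 J·s)² / (2 × 9.11 × 10^-31 kg × (9.47 × 10^-10 m)²)
KE = 2.69 × 10^-19 J
KE = 1.68 eV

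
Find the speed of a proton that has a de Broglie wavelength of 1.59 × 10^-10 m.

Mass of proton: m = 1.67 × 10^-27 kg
2.50 × 10^3 m/s

From the de Broglie relation λ = h/(mv), we solve for v:

v = h/(mλ)
v = (6.626 × 10^-34 J·s) / (1.67 × 10^-27 kg × 1.59 × 10^-10 m)
v = 2.50 × 10^3 m/s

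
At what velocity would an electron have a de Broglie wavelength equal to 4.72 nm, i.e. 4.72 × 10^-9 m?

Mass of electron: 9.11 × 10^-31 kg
1.54 × 10^5 m/s

From λ = h/(mv), solve for v:

v = h/(mλ)
v = (6.626 × 10^-34 J·s) / (9.11 × 10^-31 kg × 4.72 × 10^-9 m)
v = 1.54 × 10^5 m/s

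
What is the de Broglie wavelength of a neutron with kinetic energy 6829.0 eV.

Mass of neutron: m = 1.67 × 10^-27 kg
3.47 × 10^-13 m

Using λ = h/√(2mKE):

First convert KE to Joules: KE = 6829.0 eV = 1.094 × 10^-15 J

λ = h/√(2mKE)
λ = (6.626 × 10^-34 J·s) / √(2 × 1.67 × 10^-27 kg × 1.094 × 10^-15 J)
λ = 3.47 × 10^-13 m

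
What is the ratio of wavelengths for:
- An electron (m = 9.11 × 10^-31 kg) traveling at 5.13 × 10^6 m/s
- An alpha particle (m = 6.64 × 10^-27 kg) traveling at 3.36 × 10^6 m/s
λ₁/λ₂ = 4.77 × 10^3

Using λ = h/(mv):

λ₁ = h/(m₁v₁) = 1.42 × 10^-10 m
λ₂ = h/(m₂v₂) = 2.97 × 10^-14 m

Ratio λ₁/λ₂ = (m₂v₂)/(m₁v₁)
         = (6.64 × 10^-27 kg × 3.36 × 10^6 m/s) / (9.11 × 10^-31 kg × 5.13 × 10^6 m/s)
         = 4.77 × 10^3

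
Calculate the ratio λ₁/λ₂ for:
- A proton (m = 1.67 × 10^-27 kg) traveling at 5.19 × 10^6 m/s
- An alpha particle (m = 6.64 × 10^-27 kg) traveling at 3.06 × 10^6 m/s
λ₁/λ₂ = 2.34

Using λ = h/(mv):

λ₁ = h/(m₁v₁) = 7.64 × 10^-14 m
λ₂ = h/(m₂v₂) = 3.26 × 10^-14 m

Ratio λ₁/λ₂ = (m₂v₂)/(m₁v₁)
         = (6.64 × 10^-27 kg × 3.06 × 10^6 m/s) / (1.67 × 10^-27 kg × 5.19 × 10^6 m/s)
         = 2.34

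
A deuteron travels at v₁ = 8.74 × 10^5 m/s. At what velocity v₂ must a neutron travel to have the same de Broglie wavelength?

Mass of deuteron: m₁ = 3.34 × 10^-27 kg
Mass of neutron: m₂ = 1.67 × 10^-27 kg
v₂ = 1.75 × 10^6 m/s

For equal de Broglie wavelengths: λ₁ = λ₂

h/(m₁v₁) = h/(m₂v₂)
m₁v₁ = m₂v₂
v₂ = v₁ · (m₁/m₂)

v₂ = 8.74 × 10^5 m/s × (3.34 × 10^-27 kg / 1.67 × 10^-27 kg)
v₂ = 1.75 × 10^6 m/s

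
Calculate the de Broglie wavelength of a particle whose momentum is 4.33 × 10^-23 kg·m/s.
1.53 × 10^-11 m

Using the de Broglie relation λ = h/p:

λ = h/p
λ = (6.626 × 10^-34 J·s) / (4.33 × 10^-23 kg·m/s)
λ = 1.53 × 10^-11 m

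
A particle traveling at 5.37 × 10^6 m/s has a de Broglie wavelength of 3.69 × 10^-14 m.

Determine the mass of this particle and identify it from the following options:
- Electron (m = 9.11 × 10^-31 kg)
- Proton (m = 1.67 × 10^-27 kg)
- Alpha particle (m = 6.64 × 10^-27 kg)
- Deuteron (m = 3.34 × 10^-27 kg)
The particle is a deuteron.

From λ = h/(mv), solve for mass:

m = h/(λv)
m = (6.626 × 10^-34 J·s) / (3.69 × 10^-14 m × 5.37 × 10^6 m/s)
m = 3.34 × 10^-27 kg

Comparing with the listed masses, this is closest to a deuteron.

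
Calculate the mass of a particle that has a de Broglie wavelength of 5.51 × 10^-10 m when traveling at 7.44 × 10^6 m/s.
1.62 × 10^-31 kg

From the de Broglie relation λ = h/(mv), we solve for m:

m = h/(λv)
m = (6.626 × 10^-34 J·s) / (5.51 × 10^-10 m × 7.44 × 10^6 m/s)
m = 1.62 × 10^-31 kg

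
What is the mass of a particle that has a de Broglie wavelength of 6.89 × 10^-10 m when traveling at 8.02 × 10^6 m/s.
1.20 × 10^-31 kg

From the de Broglie relation λ = h/(mv), we solve for m:

m = h/(λv)
m = (6.626 × 10^-34 J·s) / (6.89 × 10^-10 m × 8.02 × 10^6 m/s)
m = 1.20 × 10^-31 kg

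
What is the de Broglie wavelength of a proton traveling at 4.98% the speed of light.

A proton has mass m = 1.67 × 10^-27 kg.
2.66 × 10^-14 m

Using the de Broglie relation λ = h/(mv):

v = 4.98% × c = 1.493 × 10^7 m/s

λ = h/(mv)
λ = (6.626 × 10^-34 J·s) / (1.67 × 10^-27 kg × 1.493 × 10^7 m/s)
λ = 2.66 × 10^-14 m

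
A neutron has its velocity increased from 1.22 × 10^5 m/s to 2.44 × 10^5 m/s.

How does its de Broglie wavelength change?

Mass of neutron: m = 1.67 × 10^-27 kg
The wavelength decreases by a factor of 2.

Using λ = h/(mv):

Initial wavelength: λ₁ = h/(mv₁) = 3.25 × 10^-12 m
Final wavelength: λ₂ = h/(mv₂) = 1.63 × 10^-12 m

Since λ ∝ 1/v, when velocity increases by a factor of 2, the wavelength decreases by a factor of 2.

λ₂/λ₁ = v₁/v₂ = 1/2

The wavelength decreases by a factor of 2.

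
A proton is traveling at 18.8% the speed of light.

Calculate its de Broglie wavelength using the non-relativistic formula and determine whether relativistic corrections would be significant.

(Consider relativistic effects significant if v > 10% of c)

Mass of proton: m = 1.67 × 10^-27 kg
Yes, relativistic corrections are needed.

Using the non-relativistic de Broglie formula λ = h/(mv):

v = 18.8% × c = 5.636 × 10^7 m/s

λ = h/(mv)
λ = (6.626 × 10^-34 J·s) / (1.67 × 10^-27 kg × 5.636 × 10^7 m/s)
λ = 7.04 × 10^-15 m

Since v = 18.8% of c > 10% of c, relativistic corrections ARE significant and the actual wavelength would differ from this non-relativistic estimate.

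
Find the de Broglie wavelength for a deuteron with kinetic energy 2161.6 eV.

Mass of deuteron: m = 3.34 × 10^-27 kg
4.36 × 10^-13 m

Using λ = h/√(2mKE):

First convert KE to Joules: KE = 2161.6 eV = 3.463 × 10^-16 J

λ = h/√(2mKE)
λ = (6.626 × 10^-34 J·s) / √(2 × 3.34 × 10^-27 kg × 3.463 × 10^-16 J)
λ = 4.36 × 10^-13 m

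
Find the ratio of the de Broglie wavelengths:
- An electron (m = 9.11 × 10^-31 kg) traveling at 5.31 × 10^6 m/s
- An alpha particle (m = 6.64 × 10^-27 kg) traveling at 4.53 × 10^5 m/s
λ₁/λ₂ = 622

Using λ = h/(mv):

λ₁ = h/(m₁v₁) = 1.37 × 10^-10 m
λ₂ = h/(m₂v₂) = 2.20 × 10^-13 m

Ratio λ₁/λ₂ = (m₂v₂)/(m₁v₁)
         = (6.64 × 10^-27 kg × 4.53 × 10^5 m/s) / (9.11 × 10^-31 kg × 5.31 × 10^6 m/s)
         = 622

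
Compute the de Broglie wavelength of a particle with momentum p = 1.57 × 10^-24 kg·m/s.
4.22 × 10^-10 m

Using the de Broglie relation λ = h/p:

λ = h/p
λ = (6.626 × 10^-34 J·s) / (1.57 × 10^-24 kg·m/s)
λ = 4.22 × 10^-10 m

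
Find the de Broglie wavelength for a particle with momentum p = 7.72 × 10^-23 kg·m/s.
8.58 × 10^-12 m

Using the de Broglie relation λ = h/p:

λ = h/p
λ = (6.626 × 10^-34 J·s) / (7.72 × 10^-23 kg·m/s)
λ = 8.58 × 10^-12 m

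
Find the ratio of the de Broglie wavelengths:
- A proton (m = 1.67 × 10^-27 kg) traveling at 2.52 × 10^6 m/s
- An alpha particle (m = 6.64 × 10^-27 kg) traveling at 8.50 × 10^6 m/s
λ₁/λ₂ = 13.4

Using λ = h/(mv):

λ₁ = h/(m₁v₁) = 1.57 × 10^-13 m
λ₂ = h/(m₂v₂) = 1.17 × 10^-14 m

Ratio λ₁/λ₂ = (m₂v₂)/(m₁v₁)
         = (6.64 × 10^-27 kg × 8.50 × 10^6 m/s) / (1.67 × 10^-27 kg × 2.52 × 10^6 m/s)
         = 13.4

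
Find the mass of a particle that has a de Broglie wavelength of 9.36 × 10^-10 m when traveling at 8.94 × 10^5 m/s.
7.92 × 10^-31 kg

From the de Broglie relation λ = h/(mv), we solve for m:

m = h/(λv)
m = (6.626 × 10^-34 J·s) / (9.36 × 10^-10 m × 8.94 × 10^5 m/s)
m = 7.92 × 10^-31 kg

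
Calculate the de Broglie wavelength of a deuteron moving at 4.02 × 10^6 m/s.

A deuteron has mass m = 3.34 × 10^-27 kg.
4.93 × 10^-14 m

Using the de Broglie relation λ = h/(mv):

λ = h/(mv)
λ = (6.626 × 10^-34 J·s) / (3.34 × 10^-27 kg × 4.02 × 10^6 m/s)
λ = 4.93 × 10^-14 m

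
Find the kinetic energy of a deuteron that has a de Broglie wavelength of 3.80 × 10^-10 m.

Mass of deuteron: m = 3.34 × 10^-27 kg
4.55 × 10^-22 J (or 2.84 × 10^-3 eV)

From λ = h/√(2mKE), we solve for KE:

λ² = h²/(2mKE)
KE = h²/(2mλ²)
KE = (6.626 × 10^-34 J·s)² / (2 × 3.34 × 10^-27 kg × (3.80 × 10^-10 m)²)
KE = 4.55 × 10^-22 J
KE = 2.84 × 10^-3 eV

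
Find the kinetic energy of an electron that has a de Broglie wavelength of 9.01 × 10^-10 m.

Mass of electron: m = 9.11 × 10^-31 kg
2.97 × 10^-19 J (or 1.85 eV)

From λ = h/√(2mKE), we solve for KE:

λ² = h²/(2mKE)
KE = h²/(2mλ²)
KE = (6.626 × 10^-34 J·s)² / (2 × 9.11 × 10^-31 kg × (9.01 × 10^-10 m)²)
KE = 2.97 × 10^-19 J
KE = 1.85 eV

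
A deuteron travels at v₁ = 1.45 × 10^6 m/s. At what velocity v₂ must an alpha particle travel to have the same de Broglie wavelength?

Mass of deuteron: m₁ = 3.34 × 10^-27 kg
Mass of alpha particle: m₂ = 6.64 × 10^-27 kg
v₂ = 7.29 × 10^5 m/s

For equal de Broglie wavelengths: λ₁ = λ₂

h/(m₁v₁) = h/(m₂v₂)
m₁v₁ = m₂v₂
v₂ = v₁ · (m₁/m₂)

v₂ = 1.45 × 10^6 m/s × (3.34 × 10^-27 kg / 6.64 × 10^-27 kg)
v₂ = 7.29 × 10^5 m/s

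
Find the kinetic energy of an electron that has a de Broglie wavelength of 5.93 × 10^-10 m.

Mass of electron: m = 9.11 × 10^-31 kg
6.85 × 10^-19 J (or 4.28 eV)

From λ = h/√(2mKE), we solve for KE:

λ² = h²/(2mKE)
KE = h²/(2mλ²)
KE = (6.626 × 10^-34 J·s)² / (2 × 9.11 × 10^-31 kg × (5.93 × 10^-10 m)²)
KE = 6.85 × 10^-19 J
KE = 4.28 eV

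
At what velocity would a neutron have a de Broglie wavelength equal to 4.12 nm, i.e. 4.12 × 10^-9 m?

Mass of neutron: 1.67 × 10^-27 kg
9.63 × 10^1 m/s

From λ = h/(mv), solve for v:

v = h/(mλ)
v = (6.626 × 10^-34 J·s) / (1.67 × 10^-27 kg × 4.12 × 10^-9 m)
v = 9.63 × 10^1 m/s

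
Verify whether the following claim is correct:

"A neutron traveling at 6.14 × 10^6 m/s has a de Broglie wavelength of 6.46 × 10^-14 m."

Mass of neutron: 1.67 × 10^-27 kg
True

The claim is correct.

Using λ = h/(mv):
λ = (6.626 × 10^-34 J·s) / (1.67 × 10^-27 kg × 6.14 × 10^6 m/s)
λ = 6.46 × 10^-14 m

This matches the claimed value.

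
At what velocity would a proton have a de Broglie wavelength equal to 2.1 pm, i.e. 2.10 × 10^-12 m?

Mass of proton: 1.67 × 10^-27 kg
1.89 × 10^5 m/s

From λ = h/(mv), solve for v:

v = h/(mλ)
v = (6.626 × 10^-34 J·s) / (1.67 × 10^-27 kg × 2.10 × 10^-12 m)
v = 1.89 × 10^5 m/s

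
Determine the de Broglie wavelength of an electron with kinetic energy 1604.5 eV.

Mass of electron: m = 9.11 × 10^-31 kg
3.06 × 10^-11 m

Using λ = h/√(2mKE):

First convert KE to Joules: KE = 1604.5 eV = 2.571 × 10^-16 J

λ = h/√(2mKE)
λ = (6.626 × 10^-34 J·s) / √(2 × 9.11 × 10^-31 kg × 2.571 × 10^-16 J)
λ = 3.06 × 10^-11 m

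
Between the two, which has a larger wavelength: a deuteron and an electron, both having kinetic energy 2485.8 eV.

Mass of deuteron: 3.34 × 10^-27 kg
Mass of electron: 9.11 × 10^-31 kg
The electron has the longer wavelength.

Using λ = h/√(2mKE):

For deuteron: λ₁ = h/√(2m₁KE) = 4.06 × 10^-13 m
For electron: λ₂ = h/√(2m₂KE) = 2.46 × 10^-11 m

Since λ ∝ 1/√m at constant kinetic energy, the lighter particle has the longer wavelength.

The electron has the longer de Broglie wavelength.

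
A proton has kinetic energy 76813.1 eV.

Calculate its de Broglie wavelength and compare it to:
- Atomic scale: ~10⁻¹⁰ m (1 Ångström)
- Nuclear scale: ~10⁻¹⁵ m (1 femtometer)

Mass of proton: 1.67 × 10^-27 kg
λ = 1.03 × 10^-13 m, which is between nuclear and atomic scales.

Using λ = h/√(2mKE):

KE = 76813.1 eV = 1.231 × 10^-14 J

λ = h/√(2mKE)
λ = (6.626 × 10^-34 J·s) / √(2 × 1.67 × 10^-27 kg × 1.231 × 10^-14 J)
λ = 1.03 × 10^-13 m

Comparison:
- Atomic scale (10⁻¹⁰ m): λ is 0.001× this size
- Nuclear scale (10⁻¹⁵ m): λ is 1e+02× this size

The wavelength is between nuclear and atomic scales.

This wavelength is appropriate for probing atomic structure but too large for nuclear physics experiments.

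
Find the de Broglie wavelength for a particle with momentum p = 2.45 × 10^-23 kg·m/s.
2.70 × 10^-11 m

Using the de Broglie relation λ = h/p:

λ = h/p
λ = (6.626 × 10^-34 J·s) / (2.45 × 10^-23 kg·m/s)
λ = 2.70 × 10^-11 m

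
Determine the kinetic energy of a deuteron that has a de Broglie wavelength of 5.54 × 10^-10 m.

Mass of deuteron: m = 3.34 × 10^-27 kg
2.14 × 10^-22 J (or 1.34 × 10^-3 eV)

From λ = h/√(2mKE), we solve for KE:

λ² = h²/(2mKE)
KE = h²/(2mλ²)
KE = (6.626 × 10^-34 J·s)² / (2 × 3.34 × 10^-27 kg × (5.54 × 10^-10 m)²)
KE = 2.14 × 10^-22 J
KE = 1.34 × 10^-3 eV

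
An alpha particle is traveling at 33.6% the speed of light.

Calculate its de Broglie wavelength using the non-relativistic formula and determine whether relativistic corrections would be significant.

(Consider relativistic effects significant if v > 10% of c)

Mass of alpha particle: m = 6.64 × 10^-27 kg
Yes, relativistic corrections are needed.

Using the non-relativistic de Broglie formula λ = h/(mv):

v = 33.6% × c = 1.007 × 10^8 m/s

λ = h/(mv)
λ = (6.626 × 10^-34 J·s) / (6.64 × 10^-27 kg × 1.007 × 10^8 m/s)
λ = 9.91 × 10^-16 m

Since v = 33.6% of c > 10% of c, relativistic corrections ARE significant and the actual wavelength would differ from this non-relativistic estimate.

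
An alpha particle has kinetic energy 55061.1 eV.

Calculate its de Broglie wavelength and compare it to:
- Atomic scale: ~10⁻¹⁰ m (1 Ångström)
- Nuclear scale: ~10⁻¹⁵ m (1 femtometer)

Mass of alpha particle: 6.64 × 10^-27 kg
λ = 6.12 × 10^-14 m, which is between nuclear and atomic scales.

Using λ = h/√(2mKE):

KE = 55061.1 eV = 8.822 × 10^-15 J

λ = h/√(2mKE)
λ = (6.626 × 10^-34 J·s) / √(2 × 6.64 × 10^-27 kg × 8.822 × 10^-15 J)
λ = 6.12 × 10^-14 m

Comparison:
- Atomic scale (10⁻¹⁰ m): λ is 0.00061× this size
- Nuclear scale (10⁻¹⁵ m): λ is 61× this size

The wavelength is between nuclear and atomic scales.

This wavelength is appropriate for probing atomic structure but too large for nuclear physics experiments.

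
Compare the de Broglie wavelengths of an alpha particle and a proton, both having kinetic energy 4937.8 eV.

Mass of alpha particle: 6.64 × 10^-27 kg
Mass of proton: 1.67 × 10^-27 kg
The proton has the longer wavelength.

Using λ = h/√(2mKE):

For alpha particle: λ₁ = h/√(2m₁KE) = 2.04 × 10^-13 m
For proton: λ₂ = h/√(2m₂KE) = 4.08 × 10^-13 m

Since λ ∝ 1/√m at constant kinetic energy, the lighter particle has the longer wavelength.

The proton has the longer de Broglie wavelength.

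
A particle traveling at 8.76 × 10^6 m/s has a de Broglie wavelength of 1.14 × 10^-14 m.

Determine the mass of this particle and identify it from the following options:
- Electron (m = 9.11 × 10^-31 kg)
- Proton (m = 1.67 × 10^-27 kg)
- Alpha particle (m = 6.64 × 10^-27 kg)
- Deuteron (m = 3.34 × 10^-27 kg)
The particle is an alpha particle.

From λ = h/(mv), solve for mass:

m = h/(λv)
m = (6.626 × 10^-34 J·s) / (1.14 × 10^-14 m × 8.76 × 10^6 m/s)
m = 6.64 × 10^-27 kg

Comparing with the listed masses, this is closest to an alpha particle.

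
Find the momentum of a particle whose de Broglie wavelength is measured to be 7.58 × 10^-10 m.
8.74 × 10^-25 kg·m/s

From the de Broglie relation λ = h/p, we solve for p:

p = h/λ
p = (6.626 × 10^-34 J·s) / (7.58 × 10^-10 m)
p = 8.74 × 10^-25 kg·m/s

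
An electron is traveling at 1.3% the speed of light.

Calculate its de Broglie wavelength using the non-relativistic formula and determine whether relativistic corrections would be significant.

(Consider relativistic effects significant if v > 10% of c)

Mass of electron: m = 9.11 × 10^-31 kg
No, relativistic corrections are not needed.

Using the non-relativistic de Broglie formula λ = h/(mv):

v = 1.3% × c = 3.897 × 10^6 m/s

λ = h/(mv)
λ = (6.626 × 10^-34 J·s) / (9.11 × 10^-31 kg × 3.897 × 10^6 m/s)
λ = 1.87 × 10^-10 m

Since v = 1.3% of c < 10% of c, relativistic corrections are NOT significant and this non-relativistic result is a good approximation.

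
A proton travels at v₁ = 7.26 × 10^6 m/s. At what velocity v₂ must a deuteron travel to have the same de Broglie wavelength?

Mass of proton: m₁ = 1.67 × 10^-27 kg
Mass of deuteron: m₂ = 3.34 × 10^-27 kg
v₂ = 3.63 × 10^6 m/s

For equal de Broglie wavelengths: λ₁ = λ₂

h/(m₁v₁) = h/(m₂v₂)
m₁v₁ = m₂v₂
v₂ = v₁ · (m₁/m₂)

v₂ = 7.26 × 10^6 m/s × (1.67 × 10^-27 kg / 3.34 × 10^-27 kg)
v₂ = 3.63 × 10^6 m/s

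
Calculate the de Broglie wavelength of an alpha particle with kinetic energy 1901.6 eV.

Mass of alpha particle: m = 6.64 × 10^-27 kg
3.29 × 10^-13 m

Using λ = h/√(2mKE):

First convert KE to Joules: KE = 1901.6 eV = 3.047 × 10^-16 J

λ = h/√(2mKE)
λ = (6.626 × 10^-34 J·s) / √(2 × 6.64 × 10^-27 kg × 3.047 × 10^-16 J)
λ = 3.29 × 10^-13 m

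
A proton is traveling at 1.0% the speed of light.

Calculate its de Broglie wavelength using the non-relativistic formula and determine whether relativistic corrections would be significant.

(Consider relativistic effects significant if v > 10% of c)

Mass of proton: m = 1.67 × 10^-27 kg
No, relativistic corrections are not needed.

Using the non-relativistic de Broglie formula λ = h/(mv):

v = 1.0% × c = 2.998 × 10^6 m/s

λ = h/(mv)
λ = (6.626 × 10^-34 J·s) / (1.67 × 10^-27 kg × 2.998 × 10^6 m/s)
λ = 1.32 × 10^-13 m

Since v = 1.0% of c < 10% of c, relativistic corrections are NOT significant and this non-relativistic result is a good approximation.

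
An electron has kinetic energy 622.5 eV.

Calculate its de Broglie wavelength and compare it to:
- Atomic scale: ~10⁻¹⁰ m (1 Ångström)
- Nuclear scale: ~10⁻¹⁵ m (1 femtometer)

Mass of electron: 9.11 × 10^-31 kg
λ = 4.92 × 10^-11 m, which is between nuclear and atomic scales.

Using λ = h/√(2mKE):

KE = 622.5 eV = 9.974 × 10^-17 J

λ = h/√(2mKE)
λ = (6.626 × 10^-34 J·s) / √(2 × 9.11 × 10^-31 kg × 9.974 × 10^-17 J)
λ = 4.92 × 10^-11 m

Comparison:
- Atomic scale (10⁻¹⁰ m): λ is 0.49× this size
- Nuclear scale (10⁻¹⁵ m): λ is 4.9e+04× this size

The wavelength is between nuclear and atomic scales.

This wavelength is appropriate for probing atomic structure but too large for nuclear physics experiments.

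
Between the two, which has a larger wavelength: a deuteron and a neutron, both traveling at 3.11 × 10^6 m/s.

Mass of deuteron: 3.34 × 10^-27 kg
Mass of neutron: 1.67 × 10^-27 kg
The neutron has the longer wavelength.

Using λ = h/(mv), since both particles have the same velocity, the wavelength depends only on mass.

For deuteron: λ₁ = h/(m₁v) = 6.38 × 10^-14 m
For neutron: λ₂ = h/(m₂v) = 1.28 × 10^-13 m

Since λ ∝ 1/m at constant velocity, the lighter particle has the longer wavelength.

The neutron has the longer de Broglie wavelength.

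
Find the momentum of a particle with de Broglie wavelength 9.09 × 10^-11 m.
7.29 × 10^-24 kg·m/s

From the de Broglie relation λ = h/p, we solve for p:

p = h/λ
p = (6.626 × 10^-34 J·s) / (9.09 × 10^-11 m)
p = 7.29 × 10^-24 kg·m/s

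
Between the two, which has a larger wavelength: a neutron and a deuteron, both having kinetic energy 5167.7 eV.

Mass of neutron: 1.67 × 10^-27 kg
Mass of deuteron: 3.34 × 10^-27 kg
The neutron has the longer wavelength.

Using λ = h/√(2mKE):

For neutron: λ₁ = h/√(2m₁KE) = 3.98 × 10^-13 m
For deuteron: λ₂ = h/√(2m₂KE) = 2.82 × 10^-13 m

Since λ ∝ 1/√m at constant kinetic energy, the lighter particle has the longer wavelength.

The neutron has the longer de Broglie wavelength.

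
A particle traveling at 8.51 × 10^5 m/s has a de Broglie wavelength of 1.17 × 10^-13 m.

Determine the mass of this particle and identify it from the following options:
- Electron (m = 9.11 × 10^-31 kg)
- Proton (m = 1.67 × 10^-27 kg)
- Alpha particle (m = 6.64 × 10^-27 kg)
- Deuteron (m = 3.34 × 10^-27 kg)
The particle is an alpha particle.

From λ = h/(mv), solve for mass:

m = h/(λv)
m = (6.626 × 10^-34 J·s) / (1.17 × 10^-13 m × 8.51 × 10^5 m/s)
m = 6.65 × 10^-27 kg

Comparing with the listed masses, this is closest to an alpha particle.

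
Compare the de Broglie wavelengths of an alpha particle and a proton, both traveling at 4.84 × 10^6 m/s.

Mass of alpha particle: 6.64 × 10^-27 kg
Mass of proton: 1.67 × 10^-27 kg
The proton has the longer wavelength.

Using λ = h/(mv), since both particles have the same velocity, the wavelength depends only on mass.

For alpha particle: λ₁ = h/(m₁v) = 2.06 × 10^-14 m
For proton: λ₂ = h/(m₂v) = 8.20 × 10^-14 m

Since λ ∝ 1/m at constant velocity, the lighter particle has the longer wavelength.

The proton has the longer de Broglie wavelength.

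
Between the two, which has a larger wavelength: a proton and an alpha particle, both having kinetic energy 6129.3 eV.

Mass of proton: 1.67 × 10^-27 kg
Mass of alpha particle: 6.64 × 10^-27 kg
The proton has the longer wavelength.

Using λ = h/√(2mKE):

For proton: λ₁ = h/√(2m₁KE) = 3.66 × 10^-13 m
For alpha particle: λ₂ = h/√(2m₂KE) = 1.83 × 10^-13 m

Since λ ∝ 1/√m at constant kinetic energy, the lighter particle has the longer wavelength.

The proton has the longer de Broglie wavelength.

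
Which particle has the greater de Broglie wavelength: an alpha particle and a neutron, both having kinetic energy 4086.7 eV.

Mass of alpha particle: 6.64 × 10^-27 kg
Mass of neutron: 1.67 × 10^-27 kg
The neutron has the longer wavelength.

Using λ = h/√(2mKE):

For alpha particle: λ₁ = h/√(2m₁KE) = 2.25 × 10^-13 m
For neutron: λ₂ = h/√(2m₂KE) = 4.48 × 10^-13 m

Since λ ∝ 1/√m at constant kinetic energy, the lighter particle has the longer wavelength.

The neutron has the longer de Broglie wavelength.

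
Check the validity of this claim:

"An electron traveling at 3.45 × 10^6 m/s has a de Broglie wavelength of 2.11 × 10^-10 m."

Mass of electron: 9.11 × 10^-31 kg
True

The claim is correct.

Using λ = h/(mv):
λ = (6.626 × 10^-34 J·s) / (9.11 × 10^-31 kg × 3.45 × 10^6 m/s)
λ = 2.11 × 10^-10 m

This matches the claimed value.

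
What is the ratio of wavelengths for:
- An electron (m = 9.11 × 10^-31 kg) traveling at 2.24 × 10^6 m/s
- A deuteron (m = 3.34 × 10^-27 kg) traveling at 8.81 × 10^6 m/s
λ₁/λ₂ = 1.44 × 10^4

Using λ = h/(mv):

λ₁ = h/(m₁v₁) = 3.25 × 10^-10 m
λ₂ = h/(m₂v₂) = 2.25 × 10^-14 m

Ratio λ₁/λ₂ = (m₂v₂)/(m₁v₁)
         = (3.34 × 10^-27 kg × 8.81 × 10^6 m/s) / (9.11 × 10^-31 kg × 2.24 × 10^6 m/s)
         = 1.44 × 10^4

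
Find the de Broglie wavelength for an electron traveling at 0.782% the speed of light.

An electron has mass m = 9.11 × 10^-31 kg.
3.10 × 10^-10 m

Using the de Broglie relation λ = h/(mv):

v = 0.782% × c = 2.344 × 10^6 m/s

λ = h/(mv)
λ = (6.626 × 10^-34 J·s) / (9.11 × 10^-31 kg × 2.344 × 10^6 m/s)
λ = 3.10 × 10^-10 m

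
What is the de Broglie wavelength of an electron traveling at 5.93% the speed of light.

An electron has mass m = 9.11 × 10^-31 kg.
4.09 × 10^-11 m

Using the de Broglie relation λ = h/(mv):

v = 5.93% × c = 1.778 × 10^7 m/s

λ = h/(mv)
λ = (6.626 × 10^-34 J·s) / (9.11 × 10^-31 kg × 1.778 × 10^7 m/s)
λ = 4.09 × 10^-11 m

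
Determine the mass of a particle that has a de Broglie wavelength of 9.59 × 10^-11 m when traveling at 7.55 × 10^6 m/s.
9.15 × 10^-31 kg

From the de Broglie relation λ = h/(mv), we solve for m:

m = h/(λv)
m = (6.626 × 10^-34 J·s) / (9.59 × 10^-11 m × 7.55 × 10^6 m/s)
m = 9.15 × 10^-31 kg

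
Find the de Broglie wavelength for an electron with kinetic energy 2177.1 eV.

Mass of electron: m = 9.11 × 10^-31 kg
2.63 × 10^-11 m

Using λ = h/√(2mKE):

First convert KE to Joules: KE = 2177.1 eV = 3.488 × 10^-16 J

λ = h/√(2mKE)
λ = (6.626 × 10^-34 J·s) / √(2 × 9.11 × 10^-31 kg × 3.488 × 10^-16 J)
λ = 2.63 × 10^-11 m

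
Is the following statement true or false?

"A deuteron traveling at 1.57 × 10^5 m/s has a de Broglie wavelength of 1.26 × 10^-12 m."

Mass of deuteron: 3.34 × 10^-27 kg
True

The claim is correct.

Using λ = h/(mv):
λ = (6.626 × 10^-34 J·s) / (3.34 × 10^-27 kg × 1.57 × 10^5 m/s)
λ = 1.26 × 10^-12 m

This matches the claimed value.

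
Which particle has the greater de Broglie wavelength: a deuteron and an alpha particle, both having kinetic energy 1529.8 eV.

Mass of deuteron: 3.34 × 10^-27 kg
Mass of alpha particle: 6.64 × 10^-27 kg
The deuteron has the longer wavelength.

Using λ = h/√(2mKE):

For deuteron: λ₁ = h/√(2m₁KE) = 5.18 × 10^-13 m
For alpha particle: λ₂ = h/√(2m₂KE) = 3.67 × 10^-13 m

Since λ ∝ 1/√m at constant kinetic energy, the lighter particle has the longer wavelength.

The deuteron has the longer de Broglie wavelength.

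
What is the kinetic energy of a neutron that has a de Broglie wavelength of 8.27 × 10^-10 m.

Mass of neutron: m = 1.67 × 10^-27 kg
1.92 × 10^-22 J (or 1.20 × 10^-3 eV)

From λ = h/√(2mKE), we solve for KE:

λ² = h²/(2mKE)
KE = h²/(2mλ²)
KE = (6.626 × 10^-34 J·s)² / (2 × 1.67 × 10^-27 kg × (8.27 × 10^-10 m)²)
KE = 1.92 × 10^-22 J
KE = 1.20 × 10^-3 eV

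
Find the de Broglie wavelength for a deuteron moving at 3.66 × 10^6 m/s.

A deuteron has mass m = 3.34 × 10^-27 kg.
5.42 × 10^-14 m

Using the de Broglie relation λ = h/(mv):

λ = h/(mv)
λ = (6.626 × 10^-34 J·s) / (3.34 × 10^-27 kg × 3.66 × 10^6 m/s)
λ = 5.42 × 10^-14 m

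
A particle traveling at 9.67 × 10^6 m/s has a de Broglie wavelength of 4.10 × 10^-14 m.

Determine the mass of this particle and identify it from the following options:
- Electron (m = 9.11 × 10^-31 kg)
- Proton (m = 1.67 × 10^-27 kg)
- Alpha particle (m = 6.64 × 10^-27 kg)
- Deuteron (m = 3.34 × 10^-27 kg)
The particle is a proton.

From λ = h/(mv), solve for mass:

m = h/(λv)
m = (6.626 × 10^-34 J·s) / (4.10 × 10^-14 m × 9.67 × 10^6 m/s)
m = 1.67 × 10^-27 kg

Comparing with the listed masses, this is closest to a proton.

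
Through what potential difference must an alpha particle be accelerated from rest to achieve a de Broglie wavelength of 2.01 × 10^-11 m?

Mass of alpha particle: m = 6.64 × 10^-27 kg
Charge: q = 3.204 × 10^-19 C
2.55 × 10^-1 V

From λ = h/√(2mqV), we solve for V:

λ² = h²/(2mqV)
V = h²/(2mqλ²)
V = (6.626 × 10^-34 J·s)² / (2 × 6.64 × 10^-27 kg × 3.204 × 10^-19 C × (2.01 × 10^-11 m)²)
V = 2.55 × 10^-1 V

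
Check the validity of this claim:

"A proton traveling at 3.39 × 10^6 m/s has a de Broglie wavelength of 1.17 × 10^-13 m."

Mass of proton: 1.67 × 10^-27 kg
True

The claim is correct.

Using λ = h/(mv):
λ = (6.626 × 10^-34 J·s) / (1.67 × 10^-27 kg × 3.39 × 10^6 m/s)
λ = 1.17 × 10^-13 m

This matches the claimed value.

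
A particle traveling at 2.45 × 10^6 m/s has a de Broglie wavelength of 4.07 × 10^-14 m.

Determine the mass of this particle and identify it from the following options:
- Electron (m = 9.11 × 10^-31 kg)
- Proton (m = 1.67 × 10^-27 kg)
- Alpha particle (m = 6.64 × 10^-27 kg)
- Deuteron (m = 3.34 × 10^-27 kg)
The particle is an alpha particle.

From λ = h/(mv), solve for mass:

m = h/(λv)
m = (6.626 × 10^-34 J·s) / (4.07 × 10^-14 m × 2.45 × 10^6 m/s)
m = 6.64 × 10^-27 kg

Comparing with the listed masses, this is closest to an alpha particle.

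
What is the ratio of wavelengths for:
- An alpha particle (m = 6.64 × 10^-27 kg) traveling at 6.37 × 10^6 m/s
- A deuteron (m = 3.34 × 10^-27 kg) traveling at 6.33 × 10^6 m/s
λ₁/λ₂ = 0.500

Using λ = h/(mv):

λ₁ = h/(m₁v₁) = 1.57 × 10^-14 m
λ₂ = h/(m₂v₂) = 3.13 × 10^-14 m

Ratio λ₁/λ₂ = (m₂v₂)/(m₁v₁)
         = (3.34 × 10^-27 kg × 6.33 × 10^6 m/s) / (6.64 × 10^-27 kg × 6.37 × 10^6 m/s)
         = 0.500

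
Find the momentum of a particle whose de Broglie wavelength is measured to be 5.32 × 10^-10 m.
1.25 × 10^-24 kg·m/s

From the de Broglie relation λ = h/p, we solve for p:

p = h/λ
p = (6.626 × 10^-34 J·s) / (5.32 × 10^-10 m)
p = 1.25 × 10^-24 kg·m/s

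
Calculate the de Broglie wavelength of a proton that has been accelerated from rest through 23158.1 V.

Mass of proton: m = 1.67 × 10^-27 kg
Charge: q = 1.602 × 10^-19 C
1.88 × 10^-13 m

When a particle is accelerated through voltage V, it gains kinetic energy KE = qV.

The de Broglie wavelength is then λ = h/√(2mqV):

λ = h/√(2mqV)
λ = (6.626 × 10^-34 J·s) / √(2 × 1.67 × 10^-27 kg × 1.602 × 10^-19 C × 23158.1 V)
λ = 1.88 × 10^-13 m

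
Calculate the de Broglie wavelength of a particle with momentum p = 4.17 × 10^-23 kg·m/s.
1.59 × 10^-11 m

Using the de Broglie relation λ = h/p:

λ = h/p
λ = (6.626 × 10^-34 J·s) / (4.17 × 10^-23 kg·m/s)
λ = 1.59 × 10^-11 m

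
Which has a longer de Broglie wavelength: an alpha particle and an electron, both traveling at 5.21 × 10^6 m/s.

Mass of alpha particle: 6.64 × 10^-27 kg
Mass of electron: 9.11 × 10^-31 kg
The electron has the longer wavelength.

Using λ = h/(mv), since both particles have the same velocity, the wavelength depends only on mass.

For alpha particle: λ₁ = h/(m₁v) = 1.92 × 10^-14 m
For electron: λ₂ = h/(m₂v) = 1.40 × 10^-10 m

Since λ ∝ 1/m at constant velocity, the lighter particle has the longer wavelength.

The electron has the longer de Broglie wavelength.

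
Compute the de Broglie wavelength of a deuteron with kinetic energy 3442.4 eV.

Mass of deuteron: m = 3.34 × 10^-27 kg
3.45 × 10^-13 m

Using λ = h/√(2mKE):

First convert KE to Joules: KE = 3442.4 eV = 5.515 × 10^-16 J

λ = h/√(2mKE)
λ = (6.626 × 10^-34 J·s) / √(2 × 3.34 × 10^-27 kg × 5.515 × 10^-16 J)
λ = 3.45 × 10^-13 m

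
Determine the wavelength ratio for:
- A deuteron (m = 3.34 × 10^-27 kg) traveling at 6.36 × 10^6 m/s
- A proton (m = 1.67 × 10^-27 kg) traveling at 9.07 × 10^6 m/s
λ₁/λ₂ = 0.713

Using λ = h/(mv):

λ₁ = h/(m₁v₁) = 3.12 × 10^-14 m
λ₂ = h/(m₂v₂) = 4.37 × 10^-14 m

Ratio λ₁/λ₂ = (m₂v₂)/(m₁v₁)
         = (1.67 × 10^-27 kg × 9.07 × 10^6 m/s) / (3.34 × 10^-27 kg × 6.36 × 10^6 m/s)
         = 0.713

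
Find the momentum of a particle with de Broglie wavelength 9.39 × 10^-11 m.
7.06 × 10^-24 kg·m/s

From the de Broglie relation λ = h/p, we solve for p:

p = h/λ
p = (6.626 × 10^-34 J·s) / (9.39 × 10^-11 m)
p = 7.06 × 10^-24 kg·m/s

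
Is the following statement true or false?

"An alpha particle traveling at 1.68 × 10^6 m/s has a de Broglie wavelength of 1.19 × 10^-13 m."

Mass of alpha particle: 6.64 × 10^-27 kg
False

The claim is incorrect.

Using λ = h/(mv):
λ = (6.626 × 10^-34 J·s) / (6.64 × 10^-27 kg × 1.68 × 10^6 m/s)
λ = 5.94 × 10^-14 m

The actual wavelength differs from the claimed 1.19 × 10^-13 m.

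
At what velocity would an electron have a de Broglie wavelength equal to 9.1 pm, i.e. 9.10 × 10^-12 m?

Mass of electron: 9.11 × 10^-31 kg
7.99 × 10^7 m/s

From λ = h/(mv), solve for v:

v = h/(mλ)
v = (6.626 × 10^-34 J·s) / (9.11 × 10^-31 kg × 9.10 × 10^-12 m)
v = 7.99 × 10^7 m/s

Note: This velocity is 26.7% of the speed of light, so relativistic corrections would be needed for a more accurate calculation.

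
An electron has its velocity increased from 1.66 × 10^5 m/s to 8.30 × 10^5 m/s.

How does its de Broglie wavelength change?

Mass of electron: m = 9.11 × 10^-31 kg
The wavelength decreases by a factor of 5.

Using λ = h/(mv):

Initial wavelength: λ₁ = h/(mv₁) = 4.38 × 10^-9 m
Final wavelength: λ₂ = h/(mv₂) = 8.76 × 10^-10 m

Since λ ∝ 1/v, when velocity increases by a factor of 5, the wavelength decreases by a factor of 5.

λ₂/λ₁ = v₁/v₂ = 1/5

The wavelength decreases by a factor of 5.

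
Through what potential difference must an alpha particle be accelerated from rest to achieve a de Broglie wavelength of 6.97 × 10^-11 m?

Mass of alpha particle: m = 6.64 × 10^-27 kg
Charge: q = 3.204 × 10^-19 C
2.12 × 10^-2 V

From λ = h/√(2mqV), we solve for V:

λ² = h²/(2mqV)
V = h²/(2mqλ²)
V = (6.626 × 10^-34 J·s)² / (2 × 6.64 × 10^-27 kg × 3.204 × 10^-19 C × (6.97 × 10^-11 m)²)
V = 2.12 × 10^-2 V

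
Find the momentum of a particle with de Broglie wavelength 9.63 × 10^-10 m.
6.88 × 10^-25 kg·m/s

From the de Broglie relation λ = h/p, we solve for p:

p = h/λ
p = (6.626 × 10^-34 J·s) / (9.63 × 10^-10 m)
p = 6.88 × 10^-25 kg·m/s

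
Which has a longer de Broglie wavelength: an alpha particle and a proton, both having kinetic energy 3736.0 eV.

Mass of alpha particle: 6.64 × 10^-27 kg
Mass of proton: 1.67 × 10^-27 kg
The proton has the longer wavelength.

Using λ = h/√(2mKE):

For alpha particle: λ₁ = h/√(2m₁KE) = 2.35 × 10^-13 m
For proton: λ₂ = h/√(2m₂KE) = 4.69 × 10^-13 m

Since λ ∝ 1/√m at constant kinetic energy, the lighter particle has the longer wavelength.

The proton has the longer de Broglie wavelength.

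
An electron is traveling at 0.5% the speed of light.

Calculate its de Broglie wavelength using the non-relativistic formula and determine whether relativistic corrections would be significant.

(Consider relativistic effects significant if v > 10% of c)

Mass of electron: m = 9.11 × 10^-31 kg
No, relativistic corrections are not needed.

Using the non-relativistic de Broglie formula λ = h/(mv):

v = 0.5% × c = 1.499 × 10^6 m/s

λ = h/(mv)
λ = (6.626 × 10^-34 J·s) / (9.11 × 10^-31 kg × 1.499 × 10^6 m/s)
λ = 4.85 × 10^-10 m

Since v = 0.5% of c < 10% of c, relativistic corrections are NOT significant and this non-relativistic result is a good approximation.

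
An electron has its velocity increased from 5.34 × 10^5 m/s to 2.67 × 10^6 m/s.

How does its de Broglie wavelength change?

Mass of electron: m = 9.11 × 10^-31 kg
The wavelength decreases by a factor of 5.

Using λ = h/(mv):

Initial wavelength: λ₁ = h/(mv₁) = 1.36 × 10^-9 m
Final wavelength: λ₂ = h/(mv₂) = 2.72 × 10^-10 m

Since λ ∝ 1/v, when velocity increases by a factor of 5, the wavelength decreases by a factor of 5.

λ₂/λ₁ = v₁/v₂ = 1/5

The wavelength decreases by a factor of 5.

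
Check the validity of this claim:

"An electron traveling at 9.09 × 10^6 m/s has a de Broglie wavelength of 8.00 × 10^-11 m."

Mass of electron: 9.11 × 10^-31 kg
True

The claim is correct.

Using λ = h/(mv):
λ = (6.626 × 10^-34 J·s) / (9.11 × 10^-31 kg × 9.09 × 10^6 m/s)
λ = 8.00 × 10^-11 m

This matches the claimed value.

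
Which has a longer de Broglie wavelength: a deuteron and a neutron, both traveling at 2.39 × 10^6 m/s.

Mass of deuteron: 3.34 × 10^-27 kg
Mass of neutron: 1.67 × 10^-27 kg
The neutron has the longer wavelength.

Using λ = h/(mv), since both particles have the same velocity, the wavelength depends only on mass.

For deuteron: λ₁ = h/(m₁v) = 8.30 × 10^-14 m
For neutron: λ₂ = h/(m₂v) = 1.66 × 10^-13 m

Since λ ∝ 1/m at constant velocity, the lighter particle has the longer wavelength.

The neutron has the longer de Broglie wavelength.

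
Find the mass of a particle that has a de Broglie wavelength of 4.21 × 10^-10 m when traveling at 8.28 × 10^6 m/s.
1.90 × 10^-31 kg

From the de Broglie relation λ = h/(mv), we solve for m:

m = h/(λv)
m = (6.626 × 10^-34 J·s) / (4.21 × 10^-10 m × 8.28 × 10^6 m/s)
m = 1.90 × 10^-31 kg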